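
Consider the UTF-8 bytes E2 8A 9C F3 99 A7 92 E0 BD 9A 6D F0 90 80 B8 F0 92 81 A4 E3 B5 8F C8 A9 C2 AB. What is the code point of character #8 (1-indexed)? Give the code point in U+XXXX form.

U+0229

Offset 0: leading byte 0xE2 = 11100010 → 3-byte char #1 = E2 8A 9C.
Offset 3: leading byte 0xF3 = 11110011 → 4-byte char #2 = F3 99 A7 92.
Offset 7: leading byte 0xE0 = 11100000 → 3-byte char #3 = E0 BD 9A.
Offset 10: leading byte 0x6D = 01101101 → 1-byte char #4 = 6D.
Offset 11: leading byte 0xF0 = 11110000 → 4-byte char #5 = F0 90 80 B8.
Offset 15: leading byte 0xF0 = 11110000 → 4-byte char #6 = F0 92 81 A4.
Offset 19: leading byte 0xE3 = 11100011 → 3-byte char #7 = E3 B5 8F.
Offset 22: leading byte 0xC8 = 11001000 → 2-byte char #8 = C8 A9.
Leading byte 0xC8 = 11001000 matches 110xxxxx → 2-byte sequence.
Byte 1: 0xC8 = 11001000, payload 01000 (5 bits).
Byte 2: 0xA9 = 10101001 (10xxxxxx ✓), payload 101001.
Concatenate: 01000101001 = 0x229 (11 bits → U+0229).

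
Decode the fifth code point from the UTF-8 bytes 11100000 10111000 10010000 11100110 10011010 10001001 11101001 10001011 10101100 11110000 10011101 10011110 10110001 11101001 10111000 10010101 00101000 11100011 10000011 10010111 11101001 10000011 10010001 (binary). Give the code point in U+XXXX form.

Offset 0: leading byte 0xE0 = 11100000 → 3-byte char #1 = E0 B8 90.
Offset 3: leading byte 0xE6 = 11100110 → 3-byte char #2 = E6 9A 89.
Offset 6: leading byte 0xE9 = 11101001 → 3-byte char #3 = E9 8B AC.
Offset 9: leading byte 0xF0 = 11110000 → 4-byte char #4 = F0 9D 9E B1.
Offset 13: leading byte 0xE9 = 11101001 → 3-byte char #5 = E9 B8 95.
Leading byte 0xE9 = 11101001 matches 1110xxxx → 3-byte sequence.
Byte 1: 0xE9 = 11101001, payload 1001 (4 bits).
Byte 2: 0xB8 = 10111000 (10xxxxxx ✓), payload 111000.
Byte 3: 0x95 = 10010101 (10xxxxxx ✓), payload 010101.
Concatenate: 1001111000010101 = 0x9E15 (16 bits → U+9E15).

U+9E15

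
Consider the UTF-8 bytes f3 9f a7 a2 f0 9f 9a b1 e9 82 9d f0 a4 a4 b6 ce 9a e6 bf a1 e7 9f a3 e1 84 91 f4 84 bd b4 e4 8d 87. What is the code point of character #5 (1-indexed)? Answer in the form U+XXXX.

U+039A

Offset 0: leading byte 0xF3 = 11110011 → 4-byte char #1 = F3 9F A7 A2.
Offset 4: leading byte 0xF0 = 11110000 → 4-byte char #2 = F0 9F 9A B1.
Offset 8: leading byte 0xE9 = 11101001 → 3-byte char #3 = E9 82 9D.
Offset 11: leading byte 0xF0 = 11110000 → 4-byte char #4 = F0 A4 A4 B6.
Offset 15: leading byte 0xCE = 11001110 → 2-byte char #5 = CE 9A.
Leading byte 0xCE = 11001110 matches 110xxxxx → 2-byte sequence.
Byte 1: 0xCE = 11001110, payload 01110 (5 bits).
Byte 2: 0x9A = 10011010 (10xxxxxx ✓), payload 011010.
Concatenate: 01110011010 = 0x39A (11 bits → U+039A).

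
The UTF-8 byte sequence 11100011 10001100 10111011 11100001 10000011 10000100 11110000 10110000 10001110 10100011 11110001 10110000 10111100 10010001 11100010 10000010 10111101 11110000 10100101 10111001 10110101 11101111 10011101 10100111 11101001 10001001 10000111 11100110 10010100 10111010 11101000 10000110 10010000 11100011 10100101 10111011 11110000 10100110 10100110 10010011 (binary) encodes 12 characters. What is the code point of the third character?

Offset 0: leading byte 0xE3 = 11100011 → 3-byte char #1 = E3 8C BB.
Offset 3: leading byte 0xE1 = 11100001 → 3-byte char #2 = E1 83 84.
Offset 6: leading byte 0xF0 = 11110000 → 4-byte char #3 = F0 B0 8E A3.
Leading byte 0xF0 = 11110000 matches 11110xxx → 4-byte sequence.
Byte 1: 0xF0 = 11110000, payload 000 (3 bits).
Byte 2: 0xB0 = 10110000 (10xxxxxx ✓), payload 110000.
Byte 3: 0x8E = 10001110 (10xxxxxx ✓), payload 001110.
Byte 4: 0xA3 = 10100011 (10xxxxxx ✓), payload 100011.
Concatenate: 000110000001110100011 = 0x303A3 (21 bits → U+303A3).

U+303A3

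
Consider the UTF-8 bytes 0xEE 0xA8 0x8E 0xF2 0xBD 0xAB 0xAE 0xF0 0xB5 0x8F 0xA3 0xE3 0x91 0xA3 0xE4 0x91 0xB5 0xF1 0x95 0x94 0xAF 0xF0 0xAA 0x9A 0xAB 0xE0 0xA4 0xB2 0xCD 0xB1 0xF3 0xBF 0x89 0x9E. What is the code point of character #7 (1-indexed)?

U+2A6AB

Offset 0: leading byte 0xEE = 11101110 → 3-byte char #1 = EE A8 8E.
Offset 3: leading byte 0xF2 = 11110010 → 4-byte char #2 = F2 BD AB AE.
Offset 7: leading byte 0xF0 = 11110000 → 4-byte char #3 = F0 B5 8F A3.
Offset 11: leading byte 0xE3 = 11100011 → 3-byte char #4 = E3 91 A3.
Offset 14: leading byte 0xE4 = 11100100 → 3-byte char #5 = E4 91 B5.
Offset 17: leading byte 0xF1 = 11110001 → 4-byte char #6 = F1 95 94 AF.
Offset 21: leading byte 0xF0 = 11110000 → 4-byte char #7 = F0 AA 9A AB.
Leading byte 0xF0 = 11110000 matches 11110xxx → 4-byte sequence.
Byte 1: 0xF0 = 11110000, payload 000 (3 bits).
Byte 2: 0xAA = 10101010 (10xxxxxx ✓), payload 101010.
Byte 3: 0x9A = 10011010 (10xxxxxx ✓), payload 011010.
Byte 4: 0xAB = 10101011 (10xxxxxx ✓), payload 101011.
Concatenate: 000101010011010101011 = 0x2A6AB (21 bits → U+2A6AB).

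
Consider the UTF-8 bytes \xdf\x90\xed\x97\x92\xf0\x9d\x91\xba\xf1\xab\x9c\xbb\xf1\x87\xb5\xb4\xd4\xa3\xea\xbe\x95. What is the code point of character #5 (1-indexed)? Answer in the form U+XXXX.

U+47D74

Offset 0: leading byte 0xDF = 11011111 → 2-byte char #1 = DF 90.
Offset 2: leading byte 0xED = 11101101 → 3-byte char #2 = ED 97 92.
Offset 5: leading byte 0xF0 = 11110000 → 4-byte char #3 = F0 9D 91 BA.
Offset 9: leading byte 0xF1 = 11110001 → 4-byte char #4 = F1 AB 9C BB.
Offset 13: leading byte 0xF1 = 11110001 → 4-byte char #5 = F1 87 B5 B4.
Leading byte 0xF1 = 11110001 matches 11110xxx → 4-byte sequence.
Byte 1: 0xF1 = 11110001, payload 001 (3 bits).
Byte 2: 0x87 = 10000111 (10xxxxxx ✓), payload 000111.
Byte 3: 0xB5 = 10110101 (10xxxxxx ✓), payload 110101.
Byte 4: 0xB4 = 10110100 (10xxxxxx ✓), payload 110100.
Concatenate: 001000111110101110100 = 0x47D74 (21 bits → U+47D74).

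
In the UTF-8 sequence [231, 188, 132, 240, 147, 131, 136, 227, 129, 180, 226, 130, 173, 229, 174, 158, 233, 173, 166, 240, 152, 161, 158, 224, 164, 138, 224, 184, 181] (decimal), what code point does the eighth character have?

Offset 0: leading byte 0xE7 = 11100111 → 3-byte char #1 = E7 BC 84.
Offset 3: leading byte 0xF0 = 11110000 → 4-byte char #2 = F0 93 83 88.
Offset 7: leading byte 0xE3 = 11100011 → 3-byte char #3 = E3 81 B4.
Offset 10: leading byte 0xE2 = 11100010 → 3-byte char #4 = E2 82 AD.
Offset 13: leading byte 0xE5 = 11100101 → 3-byte char #5 = E5 AE 9E.
Offset 16: leading byte 0xE9 = 11101001 → 3-byte char #6 = E9 AD A6.
Offset 19: leading byte 0xF0 = 11110000 → 4-byte char #7 = F0 98 A1 9E.
Offset 23: leading byte 0xE0 = 11100000 → 3-byte char #8 = E0 A4 8A.
Leading byte 0xE0 = 11100000 matches 1110xxxx → 3-byte sequence.
Byte 1: 0xE0 = 11100000, payload 0000 (4 bits).
Byte 2: 0xA4 = 10100100 (10xxxxxx ✓), payload 100100.
Byte 3: 0x8A = 10001010 (10xxxxxx ✓), payload 001010.
Concatenate: 0000100100001010 = 0x90A (16 bits → U+090A).

U+090A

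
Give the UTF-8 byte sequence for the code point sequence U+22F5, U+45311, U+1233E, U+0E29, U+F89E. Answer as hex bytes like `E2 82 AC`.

E2 8B B5 F1 85 8C 91 F0 92 8C BE E0 B8 A9 EF A2 9E

U+22F5: 3-byte form → E2 8B B5.
U+45311: 4-byte form → F1 85 8C 91.
U+1233E: 4-byte form → F0 92 8C BE.
U+0E29: 3-byte form → E0 B8 A9.
U+F89E: 3-byte form → EF A2 9E.
Concatenated (17 bytes): E2 8B B5 F1 85 8C 91 F0 92 8C BE E0 B8 A9 EF A2 9E.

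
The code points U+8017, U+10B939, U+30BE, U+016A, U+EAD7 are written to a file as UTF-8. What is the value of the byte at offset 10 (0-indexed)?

0xC5

U+8017 → 3-byte form E8 80 97 at offsets 0–2.
U+10B939 → 4-byte form F4 8B A4 B9 at offsets 3–6.
U+30BE → 3-byte form E3 82 BE at offsets 7–9.
U+016A → 2-byte form C5 AA at offsets 10–11.
Offset 10 falls in char 4's range; it's byte 1 of C5 AA = 0xC5.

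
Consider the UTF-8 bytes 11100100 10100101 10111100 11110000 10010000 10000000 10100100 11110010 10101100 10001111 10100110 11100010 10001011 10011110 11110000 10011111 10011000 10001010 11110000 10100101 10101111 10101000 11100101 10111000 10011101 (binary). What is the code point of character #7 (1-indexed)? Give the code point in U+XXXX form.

U+5E1D

Offset 0: leading byte 0xE4 = 11100100 → 3-byte char #1 = E4 A5 BC.
Offset 3: leading byte 0xF0 = 11110000 → 4-byte char #2 = F0 90 80 A4.
Offset 7: leading byte 0xF2 = 11110010 → 4-byte char #3 = F2 AC 8F A6.
Offset 11: leading byte 0xE2 = 11100010 → 3-byte char #4 = E2 8B 9E.
Offset 14: leading byte 0xF0 = 11110000 → 4-byte char #5 = F0 9F 98 8A.
Offset 18: leading byte 0xF0 = 11110000 → 4-byte char #6 = F0 A5 AF A8.
Offset 22: leading byte 0xE5 = 11100101 → 3-byte char #7 = E5 B8 9D.
Leading byte 0xE5 = 11100101 matches 1110xxxx → 3-byte sequence.
Byte 1: 0xE5 = 11100101, payload 0101 (4 bits).
Byte 2: 0xB8 = 10111000 (10xxxxxx ✓), payload 111000.
Byte 3: 0x9D = 10011101 (10xxxxxx ✓), payload 011101.
Concatenate: 0101111000011101 = 0x5E1D (16 bits → U+5E1D).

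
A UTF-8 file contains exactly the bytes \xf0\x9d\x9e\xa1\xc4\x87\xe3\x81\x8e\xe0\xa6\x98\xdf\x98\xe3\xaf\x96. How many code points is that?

Byte at offset 0: 0xF0 = 11110000 → 4-byte char (#1). Advance 4.
Byte at offset 4: 0xC4 = 11000100 → 2-byte char (#2). Advance 2.
Byte at offset 6: 0xE3 = 11100011 → 3-byte char (#3). Advance 3.
Byte at offset 9: 0xE0 = 11100000 → 3-byte char (#4). Advance 3.
Byte at offset 12: 0xDF = 11011111 → 2-byte char (#5). Advance 2.
Byte at offset 14: 0xE3 = 11100011 → 3-byte char (#6). Advance 3.
Reached end at offset 17 after 6 code points.

6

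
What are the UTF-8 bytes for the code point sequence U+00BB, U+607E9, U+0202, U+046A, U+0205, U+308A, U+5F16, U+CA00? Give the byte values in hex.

U+00BB: 2-byte form → C2 BB.
U+607E9: 4-byte form → F1 A0 9F A9.
U+0202: 2-byte form → C8 82.
U+046A: 2-byte form → D1 AA.
U+0205: 2-byte form → C8 85.
U+308A: 3-byte form → E3 82 8A.
U+5F16: 3-byte form → E5 BC 96.
U+CA00: 3-byte form → EC A8 80.
Concatenated (21 bytes): C2 BB F1 A0 9F A9 C8 82 D1 AA C8 85 E3 82 8A E5 BC 96 EC A8 80.

C2 BB F1 A0 9F A9 C8 82 D1 AA C8 85 E3 82 8A E5 BC 96 EC A8 80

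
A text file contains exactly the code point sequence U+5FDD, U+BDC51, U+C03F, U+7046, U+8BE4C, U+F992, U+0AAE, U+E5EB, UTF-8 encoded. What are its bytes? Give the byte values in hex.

U+5FDD: 3-byte form → E5 BF 9D.
U+BDC51: 4-byte form → F2 BD B1 91.
U+C03F: 3-byte form → EC 80 BF.
U+7046: 3-byte form → E7 81 86.
U+8BE4C: 4-byte form → F2 8B B9 8C.
U+F992: 3-byte form → EF A6 92.
U+0AAE: 3-byte form → E0 AA AE.
U+E5EB: 3-byte form → EE 97 AB.
Concatenated (26 bytes): E5 BF 9D F2 BD B1 91 EC 80 BF E7 81 86 F2 8B B9 8C EF A6 92 E0 AA AE EE 97 AB.

E5 BF 9D F2 BD B1 91 EC 80 BF E7 81 86 F2 8B B9 8C EF A6 92 E0 AA AE EE 97 AB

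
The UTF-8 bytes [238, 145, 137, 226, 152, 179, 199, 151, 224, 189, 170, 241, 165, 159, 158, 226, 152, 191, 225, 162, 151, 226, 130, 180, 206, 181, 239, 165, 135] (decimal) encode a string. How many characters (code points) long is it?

Byte at offset 0: 0xEE = 11101110 → 3-byte char (#1). Advance 3.
Byte at offset 3: 0xE2 = 11100010 → 3-byte char (#2). Advance 3.
Byte at offset 6: 0xC7 = 11000111 → 2-byte char (#3). Advance 2.
Byte at offset 8: 0xE0 = 11100000 → 3-byte char (#4). Advance 3.
Byte at offset 11: 0xF1 = 11110001 → 4-byte char (#5). Advance 4.
Byte at offset 15: 0xE2 = 11100010 → 3-byte char (#6). Advance 3.
Byte at offset 18: 0xE1 = 11100001 → 3-byte char (#7). Advance 3.
Byte at offset 21: 0xE2 = 11100010 → 3-byte char (#8). Advance 3.
Byte at offset 24: 0xCE = 11001110 → 2-byte char (#9). Advance 2.
Byte at offset 26: 0xEF = 11101111 → 3-byte char (#10). Advance 3.
Reached end at offset 29 after 10 code points.

10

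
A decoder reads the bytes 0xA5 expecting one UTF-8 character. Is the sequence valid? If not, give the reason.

Byte 0xA5 = 10100101 has the form 10xxxxxx — a continuation byte — but there is no preceding leading byte.

invalid (continuation byte with no leading byte)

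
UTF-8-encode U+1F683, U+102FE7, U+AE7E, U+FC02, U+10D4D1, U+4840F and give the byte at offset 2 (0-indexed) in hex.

U+1F683 → 4-byte form F0 9F 9A 83 at offsets 0–3.
Offset 2 falls in char 1's range; it's byte 3 of F0 9F 9A 83 = 0x9A.

0x9A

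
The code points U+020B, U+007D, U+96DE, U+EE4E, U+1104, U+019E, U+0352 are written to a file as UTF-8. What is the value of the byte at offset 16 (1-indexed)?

1-indexed offset 16 is 0-indexed offset 15.
U+020B → 2-byte form C8 8B at offsets 0–1.
U+007D → 1-byte form 7D at offsets 2–2.
U+96DE → 3-byte form E9 9B 9E at offsets 3–5.
U+EE4E → 3-byte form EE B9 8E at offsets 6–8.
U+1104 → 3-byte form E1 84 84 at offsets 9–11.
U+019E → 2-byte form C6 9E at offsets 12–13.
U+0352 → 2-byte form CD 92 at offsets 14–15.
Offset 15 falls in char 7's range; it's byte 2 of CD 92 = 0x92.

0x92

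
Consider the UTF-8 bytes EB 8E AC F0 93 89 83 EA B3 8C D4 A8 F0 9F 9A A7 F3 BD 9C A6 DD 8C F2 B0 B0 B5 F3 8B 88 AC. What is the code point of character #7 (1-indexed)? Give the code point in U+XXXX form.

U+074C

Offset 0: leading byte 0xEB = 11101011 → 3-byte char #1 = EB 8E AC.
Offset 3: leading byte 0xF0 = 11110000 → 4-byte char #2 = F0 93 89 83.
Offset 7: leading byte 0xEA = 11101010 → 3-byte char #3 = EA B3 8C.
Offset 10: leading byte 0xD4 = 11010100 → 2-byte char #4 = D4 A8.
Offset 12: leading byte 0xF0 = 11110000 → 4-byte char #5 = F0 9F 9A A7.
Offset 16: leading byte 0xF3 = 11110011 → 4-byte char #6 = F3 BD 9C A6.
Offset 20: leading byte 0xDD = 11011101 → 2-byte char #7 = DD 8C.
Leading byte 0xDD = 11011101 matches 110xxxxx → 2-byte sequence.
Byte 1: 0xDD = 11011101, payload 11101 (5 bits).
Byte 2: 0x8C = 10001100 (10xxxxxx ✓), payload 001100.
Concatenate: 11101001100 = 0x74C (11 bits → U+074C).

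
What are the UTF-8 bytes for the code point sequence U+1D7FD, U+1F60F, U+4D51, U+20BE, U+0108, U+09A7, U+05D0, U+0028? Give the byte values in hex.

U+1D7FD: 4-byte form → F0 9D 9F BD.
U+1F60F: 4-byte form → F0 9F 98 8F.
U+4D51: 3-byte form → E4 B5 91.
U+20BE: 3-byte form → E2 82 BE.
U+0108: 2-byte form → C4 88.
U+09A7: 3-byte form → E0 A6 A7.
U+05D0: 2-byte form → D7 90.
U+0028: 1-byte form → 28.
Concatenated (22 bytes): F0 9D 9F BD F0 9F 98 8F E4 B5 91 E2 82 BE C4 88 E0 A6 A7 D7 90 28.

F0 9D 9F BD F0 9F 98 8F E4 B5 91 E2 82 BE C4 88 E0 A6 A7 D7 90 28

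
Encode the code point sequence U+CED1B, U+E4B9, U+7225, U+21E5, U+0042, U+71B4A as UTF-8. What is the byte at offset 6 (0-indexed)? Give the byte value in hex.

0xB9

U+CED1B → 4-byte form F3 8E B4 9B at offsets 0–3.
U+E4B9 → 3-byte form EE 92 B9 at offsets 4–6.
Offset 6 falls in char 2's range; it's byte 3 of EE 92 B9 = 0xB9.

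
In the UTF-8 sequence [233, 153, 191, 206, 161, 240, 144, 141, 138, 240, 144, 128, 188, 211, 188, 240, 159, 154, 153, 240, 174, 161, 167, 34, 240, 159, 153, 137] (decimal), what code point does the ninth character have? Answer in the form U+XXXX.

Offset 0: leading byte 0xE9 = 11101001 → 3-byte char #1 = E9 99 BF.
Offset 3: leading byte 0xCE = 11001110 → 2-byte char #2 = CE A1.
Offset 5: leading byte 0xF0 = 11110000 → 4-byte char #3 = F0 90 8D 8A.
Offset 9: leading byte 0xF0 = 11110000 → 4-byte char #4 = F0 90 80 BC.
Offset 13: leading byte 0xD3 = 11010011 → 2-byte char #5 = D3 BC.
Offset 15: leading byte 0xF0 = 11110000 → 4-byte char #6 = F0 9F 9A 99.
Offset 19: leading byte 0xF0 = 11110000 → 4-byte char #7 = F0 AE A1 A7.
Offset 23: leading byte 0x22 = 00100010 → 1-byte char #8 = 22.
Offset 24: leading byte 0xF0 = 11110000 → 4-byte char #9 = F0 9F 99 89.
Leading byte 0xF0 = 11110000 matches 11110xxx → 4-byte sequence.
Byte 1: 0xF0 = 11110000, payload 000 (3 bits).
Byte 2: 0x9F = 10011111 (10xxxxxx ✓), payload 011111.
Byte 3: 0x99 = 10011001 (10xxxxxx ✓), payload 011001.
Byte 4: 0x89 = 10001001 (10xxxxxx ✓), payload 001001.
Concatenate: 000011111011001001001 = 0x1F649 (21 bits → U+1F649).

U+1F649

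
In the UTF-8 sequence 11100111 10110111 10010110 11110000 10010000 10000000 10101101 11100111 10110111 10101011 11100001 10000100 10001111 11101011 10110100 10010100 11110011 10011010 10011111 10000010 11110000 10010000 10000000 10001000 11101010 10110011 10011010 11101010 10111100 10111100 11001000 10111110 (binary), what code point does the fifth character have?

Offset 0: leading byte 0xE7 = 11100111 → 3-byte char #1 = E7 B7 96.
Offset 3: leading byte 0xF0 = 11110000 → 4-byte char #2 = F0 90 80 AD.
Offset 7: leading byte 0xE7 = 11100111 → 3-byte char #3 = E7 B7 AB.
Offset 10: leading byte 0xE1 = 11100001 → 3-byte char #4 = E1 84 8F.
Offset 13: leading byte 0xEB = 11101011 → 3-byte char #5 = EB B4 94.
Leading byte 0xEB = 11101011 matches 1110xxxx → 3-byte sequence.
Byte 1: 0xEB = 11101011, payload 1011 (4 bits).
Byte 2: 0xB4 = 10110100 (10xxxxxx ✓), payload 110100.
Byte 3: 0x94 = 10010100 (10xxxxxx ✓), payload 010100.
Concatenate: 1011110100010100 = 0xBD14 (16 bits → U+BD14).

U+BD14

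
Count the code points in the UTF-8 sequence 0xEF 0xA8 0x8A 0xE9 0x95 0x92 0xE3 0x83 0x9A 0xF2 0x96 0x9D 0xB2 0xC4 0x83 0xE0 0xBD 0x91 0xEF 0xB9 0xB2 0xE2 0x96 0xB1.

8

Byte at offset 0: 0xEF = 11101111 → 3-byte char (#1). Advance 3.
Byte at offset 3: 0xE9 = 11101001 → 3-byte char (#2). Advance 3.
Byte at offset 6: 0xE3 = 11100011 → 3-byte char (#3). Advance 3.
Byte at offset 9: 0xF2 = 11110010 → 4-byte char (#4). Advance 4.
Byte at offset 13: 0xC4 = 11000100 → 2-byte char (#5). Advance 2.
Byte at offset 15: 0xE0 = 11100000 → 3-byte char (#6). Advance 3.
Byte at offset 18: 0xEF = 11101111 → 3-byte char (#7). Advance 3.
Byte at offset 21: 0xE2 = 11100010 → 3-byte char (#8). Advance 3.
Reached end at offset 24 after 8 code points.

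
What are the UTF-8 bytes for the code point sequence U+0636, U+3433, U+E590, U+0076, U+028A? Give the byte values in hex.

U+0636: 2-byte form → D8 B6.
U+3433: 3-byte form → E3 90 B3.
U+E590: 3-byte form → EE 96 90.
U+0076: 1-byte form → 76.
U+028A: 2-byte form → CA 8A.
Concatenated (11 bytes): D8 B6 E3 90 B3 EE 96 90 76 CA 8A.

D8 B6 E3 90 B3 EE 96 90 76 CA 8A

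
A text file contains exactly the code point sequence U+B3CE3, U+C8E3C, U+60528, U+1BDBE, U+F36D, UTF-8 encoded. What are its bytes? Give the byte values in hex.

F2 B3 B3 A3 F3 88 B8 BC F1 A0 94 A8 F0 9B B6 BE EF 8D AD

U+B3CE3: 4-byte form → F2 B3 B3 A3.
U+C8E3C: 4-byte form → F3 88 B8 BC.
U+60528: 4-byte form → F1 A0 94 A8.
U+1BDBE: 4-byte form → F0 9B B6 BE.
U+F36D: 3-byte form → EF 8D AD.
Concatenated (19 bytes): F2 B3 B3 A3 F3 88 B8 BC F1 A0 94 A8 F0 9B B6 BE EF 8D AD.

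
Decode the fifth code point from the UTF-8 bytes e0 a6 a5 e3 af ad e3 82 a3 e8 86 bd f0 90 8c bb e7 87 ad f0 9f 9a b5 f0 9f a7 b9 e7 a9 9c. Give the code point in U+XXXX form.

U+1033B

Offset 0: leading byte 0xE0 = 11100000 → 3-byte char #1 = E0 A6 A5.
Offset 3: leading byte 0xE3 = 11100011 → 3-byte char #2 = E3 AF AD.
Offset 6: leading byte 0xE3 = 11100011 → 3-byte char #3 = E3 82 A3.
Offset 9: leading byte 0xE8 = 11101000 → 3-byte char #4 = E8 86 BD.
Offset 12: leading byte 0xF0 = 11110000 → 4-byte char #5 = F0 90 8C BB.
Leading byte 0xF0 = 11110000 matches 11110xxx → 4-byte sequence.
Byte 1: 0xF0 = 11110000, payload 000 (3 bits).
Byte 2: 0x90 = 10010000 (10xxxxxx ✓), payload 010000.
Byte 3: 0x8C = 10001100 (10xxxxxx ✓), payload 001100.
Byte 4: 0xBB = 10111011 (10xxxxxx ✓), payload 111011.
Concatenate: 000010000001100111011 = 0x1033B (21 bits → U+1033B).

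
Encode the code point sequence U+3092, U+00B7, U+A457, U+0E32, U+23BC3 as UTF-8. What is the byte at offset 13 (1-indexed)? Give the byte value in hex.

1-indexed offset 13 is 0-indexed offset 12.
U+3092 → 3-byte form E3 82 92 at offsets 0–2.
U+00B7 → 2-byte form C2 B7 at offsets 3–4.
U+A457 → 3-byte form EA 91 97 at offsets 5–7.
U+0E32 → 3-byte form E0 B8 B2 at offsets 8–10.
U+23BC3 → 4-byte form F0 A3 AF 83 at offsets 11–14.
Offset 12 falls in char 5's range; it's byte 2 of F0 A3 AF 83 = 0xA3.

0xA3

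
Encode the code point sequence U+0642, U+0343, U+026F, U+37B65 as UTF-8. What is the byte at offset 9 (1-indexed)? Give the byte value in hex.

1-indexed offset 9 is 0-indexed offset 8.
U+0642 → 2-byte form D9 82 at offsets 0–1.
U+0343 → 2-byte form CD 83 at offsets 2–3.
U+026F → 2-byte form C9 AF at offsets 4–5.
U+37B65 → 4-byte form F0 B7 AD A5 at offsets 6–9.
Offset 8 falls in char 4's range; it's byte 3 of F0 B7 AD A5 = 0xAD.

0xAD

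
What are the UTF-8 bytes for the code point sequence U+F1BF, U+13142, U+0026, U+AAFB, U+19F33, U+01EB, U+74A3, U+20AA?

U+F1BF: 3-byte form → EF 86 BF.
U+13142: 4-byte form → F0 93 85 82.
U+0026: 1-byte form → 26.
U+AAFB: 3-byte form → EA AB BB.
U+19F33: 4-byte form → F0 99 BC B3.
U+01EB: 2-byte form → C7 AB.
U+74A3: 3-byte form → E7 92 A3.
U+20AA: 3-byte form → E2 82 AA.
Concatenated (23 bytes): EF 86 BF F0 93 85 82 26 EA AB BB F0 99 BC B3 C7 AB E7 92 A3 E2 82 AA.

EF 86 BF F0 93 85 82 26 EA AB BB F0 99 BC B3 C7 AB E7 92 A3 E2 82 AA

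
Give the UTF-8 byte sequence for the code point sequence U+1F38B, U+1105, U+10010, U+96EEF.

F0 9F 8E 8B E1 84 85 F0 90 80 90 F2 96 BB AF

U+1F38B: 4-byte form → F0 9F 8E 8B.
U+1105: 3-byte form → E1 84 85.
U+10010: 4-byte form → F0 90 80 90.
U+96EEF: 4-byte form → F2 96 BB AF.
Concatenated (15 bytes): F0 9F 8E 8B E1 84 85 F0 90 80 90 F2 96 BB AF.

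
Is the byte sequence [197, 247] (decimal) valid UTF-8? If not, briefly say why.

Leading byte 0xC5 = 11000101 → 2-byte form.
Byte 2 is 0xF7 = 11110111, which is not 10xxxxxx — expected a continuation byte.

invalid (non-continuation byte where continuation expected)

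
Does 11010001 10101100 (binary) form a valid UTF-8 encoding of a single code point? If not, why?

Leading byte 0xD1 = 11010001 → 2-byte form.
Continuation bytes 0xAC=10101100 all match 10xxxxxx.
Decoded value 0x46C is ≥ 0x80 (shortest form) and not a surrogate.

valid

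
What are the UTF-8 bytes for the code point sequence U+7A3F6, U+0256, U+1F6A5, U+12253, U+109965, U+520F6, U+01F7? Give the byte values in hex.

F1 BA 8F B6 C9 96 F0 9F 9A A5 F0 92 89 93 F4 89 A5 A5 F1 92 83 B6 C7 B7

U+7A3F6: 4-byte form → F1 BA 8F B6.
U+0256: 2-byte form → C9 96.
U+1F6A5: 4-byte form → F0 9F 9A A5.
U+12253: 4-byte form → F0 92 89 93.
U+109965: 4-byte form → F4 89 A5 A5.
U+520F6: 4-byte form → F1 92 83 B6.
U+01F7: 2-byte form → C7 B7.
Concatenated (24 bytes): F1 BA 8F B6 C9 96 F0 9F 9A A5 F0 92 89 93 F4 89 A5 A5 F1 92 83 B6 C7 B7.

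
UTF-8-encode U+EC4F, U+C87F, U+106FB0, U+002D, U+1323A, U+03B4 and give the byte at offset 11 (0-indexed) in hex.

0xF0

U+EC4F → 3-byte form EE B1 8F at offsets 0–2.
U+C87F → 3-byte form EC A1 BF at offsets 3–5.
U+106FB0 → 4-byte form F4 86 BE B0 at offsets 6–9.
U+002D → 1-byte form 2D at offsets 10–10.
U+1323A → 4-byte form F0 93 88 BA at offsets 11–14.
Offset 11 falls in char 5's range; it's byte 1 of F0 93 88 BA = 0xF0.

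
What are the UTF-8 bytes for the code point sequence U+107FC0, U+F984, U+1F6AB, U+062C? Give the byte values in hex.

F4 87 BF 80 EF A6 84 F0 9F 9A AB D8 AC

U+107FC0: 4-byte form → F4 87 BF 80.
U+F984: 3-byte form → EF A6 84.
U+1F6AB: 4-byte form → F0 9F 9A AB.
U+062C: 2-byte form → D8 AC.
Concatenated (13 bytes): F4 87 BF 80 EF A6 84 F0 9F 9A AB D8 AC.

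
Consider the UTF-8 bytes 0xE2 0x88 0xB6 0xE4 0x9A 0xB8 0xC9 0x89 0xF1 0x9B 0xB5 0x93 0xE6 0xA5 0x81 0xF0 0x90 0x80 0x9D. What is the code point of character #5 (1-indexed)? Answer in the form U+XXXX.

U+6941

Offset 0: leading byte 0xE2 = 11100010 → 3-byte char #1 = E2 88 B6.
Offset 3: leading byte 0xE4 = 11100100 → 3-byte char #2 = E4 9A B8.
Offset 6: leading byte 0xC9 = 11001001 → 2-byte char #3 = C9 89.
Offset 8: leading byte 0xF1 = 11110001 → 4-byte char #4 = F1 9B B5 93.
Offset 12: leading byte 0xE6 = 11100110 → 3-byte char #5 = E6 A5 81.
Leading byte 0xE6 = 11100110 matches 1110xxxx → 3-byte sequence.
Byte 1: 0xE6 = 11100110, payload 0110 (4 bits).
Byte 2: 0xA5 = 10100101 (10xxxxxx ✓), payload 100101.
Byte 3: 0x81 = 10000001 (10xxxxxx ✓), payload 000001.
Concatenate: 0110100101000001 = 0x6941 (16 bits → U+6941).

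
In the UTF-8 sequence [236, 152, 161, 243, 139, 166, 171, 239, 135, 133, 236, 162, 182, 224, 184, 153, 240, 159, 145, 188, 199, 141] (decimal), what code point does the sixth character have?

Offset 0: leading byte 0xEC = 11101100 → 3-byte char #1 = EC 98 A1.
Offset 3: leading byte 0xF3 = 11110011 → 4-byte char #2 = F3 8B A6 AB.
Offset 7: leading byte 0xEF = 11101111 → 3-byte char #3 = EF 87 85.
Offset 10: leading byte 0xEC = 11101100 → 3-byte char #4 = EC A2 B6.
Offset 13: leading byte 0xE0 = 11100000 → 3-byte char #5 = E0 B8 99.
Offset 16: leading byte 0xF0 = 11110000 → 4-byte char #6 = F0 9F 91 BC.
Leading byte 0xF0 = 11110000 matches 11110xxx → 4-byte sequence.
Byte 1: 0xF0 = 11110000, payload 000 (3 bits).
Byte 2: 0x9F = 10011111 (10xxxxxx ✓), payload 011111.
Byte 3: 0x91 = 10010001 (10xxxxxx ✓), payload 010001.
Byte 4: 0xBC = 10111100 (10xxxxxx ✓), payload 111100.
Concatenate: 000011111010001111100 = 0x1F47C (21 bits → U+1F47C).

U+1F47C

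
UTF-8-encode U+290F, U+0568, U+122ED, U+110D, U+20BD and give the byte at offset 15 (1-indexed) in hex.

0xBD

1-indexed offset 15 is 0-indexed offset 14.
U+290F → 3-byte form E2 A4 8F at offsets 0–2.
U+0568 → 2-byte form D5 A8 at offsets 3–4.
U+122ED → 4-byte form F0 92 8B AD at offsets 5–8.
U+110D → 3-byte form E1 84 8D at offsets 9–11.
U+20BD → 3-byte form E2 82 BD at offsets 12–14.
Offset 14 falls in char 5's range; it's byte 3 of E2 82 BD = 0xBD.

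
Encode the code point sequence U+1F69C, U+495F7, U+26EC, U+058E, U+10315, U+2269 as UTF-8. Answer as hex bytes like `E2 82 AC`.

U+1F69C: 4-byte form → F0 9F 9A 9C.
U+495F7: 4-byte form → F1 89 97 B7.
U+26EC: 3-byte form → E2 9B AC.
U+058E: 2-byte form → D6 8E.
U+10315: 4-byte form → F0 90 8C 95.
U+2269: 3-byte form → E2 89 A9.
Concatenated (20 bytes): F0 9F 9A 9C F1 89 97 B7 E2 9B AC D6 8E F0 90 8C 95 E2 89 A9.

F0 9F 9A 9C F1 89 97 B7 E2 9B AC D6 8E F0 90 8C 95 E2 89 A9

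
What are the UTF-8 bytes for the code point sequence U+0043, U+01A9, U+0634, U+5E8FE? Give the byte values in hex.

43 C6 A9 D8 B4 F1 9E A3 BE

U+0043: 1-byte form → 43.
U+01A9: 2-byte form → C6 A9.
U+0634: 2-byte form → D8 B4.
U+5E8FE: 4-byte form → F1 9E A3 BE.
Concatenated (9 bytes): 43 C6 A9 D8 B4 F1 9E A3 BE.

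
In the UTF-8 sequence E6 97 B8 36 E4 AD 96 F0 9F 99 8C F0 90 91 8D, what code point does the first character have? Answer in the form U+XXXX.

Offset 0: leading byte 0xE6 = 11100110 → 3-byte char #1 = E6 97 B8.
Leading byte 0xE6 = 11100110 matches 1110xxxx → 3-byte sequence.
Byte 1: 0xE6 = 11100110, payload 0110 (4 bits).
Byte 2: 0x97 = 10010111 (10xxxxxx ✓), payload 010111.
Byte 3: 0xB8 = 10111000 (10xxxxxx ✓), payload 111000.
Concatenate: 0110010111111000 = 0x65F8 (16 bits → U+65F8).

U+65F8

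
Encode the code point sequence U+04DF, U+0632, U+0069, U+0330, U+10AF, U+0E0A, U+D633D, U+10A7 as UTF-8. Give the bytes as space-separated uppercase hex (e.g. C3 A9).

D3 9F D8 B2 69 CC B0 E1 82 AF E0 B8 8A F3 96 8C BD E1 82 A7

U+04DF: 2-byte form → D3 9F.
U+0632: 2-byte form → D8 B2.
U+0069: 1-byte form → 69.
U+0330: 2-byte form → CC B0.
U+10AF: 3-byte form → E1 82 AF.
U+0E0A: 3-byte form → E0 B8 8A.
U+D633D: 4-byte form → F3 96 8C BD.
U+10A7: 3-byte form → E1 82 A7.
Concatenated (20 bytes): D3 9F D8 B2 69 CC B0 E1 82 AF E0 B8 8A F3 96 8C BD E1 82 A7.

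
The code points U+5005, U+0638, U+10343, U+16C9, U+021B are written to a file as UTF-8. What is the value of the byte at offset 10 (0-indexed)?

U+5005 → 3-byte form E5 80 85 at offsets 0–2.
U+0638 → 2-byte form D8 B8 at offsets 3–4.
U+10343 → 4-byte form F0 90 8D 83 at offsets 5–8.
U+16C9 → 3-byte form E1 9B 89 at offsets 9–11.
Offset 10 falls in char 4's range; it's byte 2 of E1 9B 89 = 0x9B.

0x9B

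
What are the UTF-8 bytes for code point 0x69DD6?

F1 A9 B7 96

U+69DD6 = 0x69DD6 = 433622 decimal. In range U+10000–U+10FFFF → 4-byte form: 11110xxx 10xxxxxx 10xxxxxx 10xxxxxx.
Binary (21 bits): 001101001110111010110.
Split 3+6+6+6: 001 | 101001 | 110111 | 010110.
Byte 1: 11110001 = 0xF1.
Byte 2: 10101001 = 0xA9.
Byte 3: 10110111 = 0xB7.
Byte 4: 10010110 = 0x96.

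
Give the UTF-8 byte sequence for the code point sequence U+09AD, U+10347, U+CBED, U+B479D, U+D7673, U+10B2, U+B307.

E0 A6 AD F0 90 8D 87 EC AF AD F2 B4 9E 9D F3 97 99 B3 E1 82 B2 EB 8C 87

U+09AD: 3-byte form → E0 A6 AD.
U+10347: 4-byte form → F0 90 8D 87.
U+CBED: 3-byte form → EC AF AD.
U+B479D: 4-byte form → F2 B4 9E 9D.
U+D7673: 4-byte form → F3 97 99 B3.
U+10B2: 3-byte form → E1 82 B2.
U+B307: 3-byte form → EB 8C 87.
Concatenated (24 bytes): E0 A6 AD F0 90 8D 87 EC AF AD F2 B4 9E 9D F3 97 99 B3 E1 82 B2 EB 8C 87.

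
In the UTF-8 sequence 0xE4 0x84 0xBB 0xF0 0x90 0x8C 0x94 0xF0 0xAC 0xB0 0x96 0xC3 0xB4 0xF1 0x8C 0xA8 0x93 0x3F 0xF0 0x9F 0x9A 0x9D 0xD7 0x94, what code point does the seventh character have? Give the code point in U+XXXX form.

U+1F69D

Offset 0: leading byte 0xE4 = 11100100 → 3-byte char #1 = E4 84 BB.
Offset 3: leading byte 0xF0 = 11110000 → 4-byte char #2 = F0 90 8C 94.
Offset 7: leading byte 0xF0 = 11110000 → 4-byte char #3 = F0 AC B0 96.
Offset 11: leading byte 0xC3 = 11000011 → 2-byte char #4 = C3 B4.
Offset 13: leading byte 0xF1 = 11110001 → 4-byte char #5 = F1 8C A8 93.
Offset 17: leading byte 0x3F = 00111111 → 1-byte char #6 = 3F.
Offset 18: leading byte 0xF0 = 11110000 → 4-byte char #7 = F0 9F 9A 9D.
Leading byte 0xF0 = 11110000 matches 11110xxx → 4-byte sequence.
Byte 1: 0xF0 = 11110000, payload 000 (3 bits).
Byte 2: 0x9F = 10011111 (10xxxxxx ✓), payload 011111.
Byte 3: 0x9A = 10011010 (10xxxxxx ✓), payload 011010.
Byte 4: 0x9D = 10011101 (10xxxxxx ✓), payload 011101.
Concatenate: 000011111011010011101 = 0x1F69D (21 bits → U+1F69D).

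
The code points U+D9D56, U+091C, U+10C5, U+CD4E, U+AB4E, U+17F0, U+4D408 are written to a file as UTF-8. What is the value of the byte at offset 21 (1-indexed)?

1-indexed offset 21 is 0-indexed offset 20.
U+D9D56 → 4-byte form F3 99 B5 96 at offsets 0–3.
U+091C → 3-byte form E0 A4 9C at offsets 4–6.
U+10C5 → 3-byte form E1 83 85 at offsets 7–9.
U+CD4E → 3-byte form EC B5 8E at offsets 10–12.
U+AB4E → 3-byte form EA AD 8E at offsets 13–15.
U+17F0 → 3-byte form E1 9F B0 at offsets 16–18.
U+4D408 → 4-byte form F1 8D 90 88 at offsets 19–22.
Offset 20 falls in char 7's range; it's byte 2 of F1 8D 90 88 = 0x8D.

0x8D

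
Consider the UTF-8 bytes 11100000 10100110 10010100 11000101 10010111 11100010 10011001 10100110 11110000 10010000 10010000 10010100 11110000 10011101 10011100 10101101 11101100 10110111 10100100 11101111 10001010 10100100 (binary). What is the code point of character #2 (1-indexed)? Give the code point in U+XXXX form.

Offset 0: leading byte 0xE0 = 11100000 → 3-byte char #1 = E0 A6 94.
Offset 3: leading byte 0xC5 = 11000101 → 2-byte char #2 = C5 97.
Leading byte 0xC5 = 11000101 matches 110xxxxx → 2-byte sequence.
Byte 1: 0xC5 = 11000101, payload 00101 (5 bits).
Byte 2: 0x97 = 10010111 (10xxxxxx ✓), payload 010111.
Concatenate: 00101010111 = 0x157 (11 bits → U+0157).

U+0157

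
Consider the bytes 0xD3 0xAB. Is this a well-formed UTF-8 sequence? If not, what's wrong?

Leading byte 0xD3 = 11010011 → 2-byte form.
Continuation bytes 0xAB=10101011 all match 10xxxxxx.
Decoded value 0x4EB is ≥ 0x80 (shortest form) and not a surrogate.

valid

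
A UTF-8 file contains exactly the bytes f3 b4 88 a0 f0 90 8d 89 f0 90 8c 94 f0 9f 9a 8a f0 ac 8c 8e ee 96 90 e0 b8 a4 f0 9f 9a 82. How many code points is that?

8

Byte at offset 0: 0xF3 = 11110011 → 4-byte char (#1). Advance 4.
Byte at offset 4: 0xF0 = 11110000 → 4-byte char (#2). Advance 4.
Byte at offset 8: 0xF0 = 11110000 → 4-byte char (#3). Advance 4.
Byte at offset 12: 0xF0 = 11110000 → 4-byte char (#4). Advance 4.
Byte at offset 16: 0xF0 = 11110000 → 4-byte char (#5). Advance 4.
Byte at offset 20: 0xEE = 11101110 → 3-byte char (#6). Advance 3.
Byte at offset 23: 0xE0 = 11100000 → 3-byte char (#7). Advance 3.
Byte at offset 26: 0xF0 = 11110000 → 4-byte char (#8). Advance 4.
Reached end at offset 30 after 8 code points.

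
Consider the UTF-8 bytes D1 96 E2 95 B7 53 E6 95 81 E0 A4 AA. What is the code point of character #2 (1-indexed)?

U+2577

Offset 0: leading byte 0xD1 = 11010001 → 2-byte char #1 = D1 96.
Offset 2: leading byte 0xE2 = 11100010 → 3-byte char #2 = E2 95 B7.
Leading byte 0xE2 = 11100010 matches 1110xxxx → 3-byte sequence.
Byte 1: 0xE2 = 11100010, payload 0010 (4 bits).
Byte 2: 0x95 = 10010101 (10xxxxxx ✓), payload 010101.
Byte 3: 0xB7 = 10110111 (10xxxxxx ✓), payload 110111.
Concatenate: 0010010101110111 = 0x2577 (16 bits → U+2577).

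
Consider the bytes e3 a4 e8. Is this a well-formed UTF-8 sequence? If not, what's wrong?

invalid (non-continuation byte where continuation expected)

Leading byte 0xE3 = 11100011 → 3-byte form.
Byte 3 is 0xE8 = 11101000, which is not 10xxxxxx — expected a continuation byte.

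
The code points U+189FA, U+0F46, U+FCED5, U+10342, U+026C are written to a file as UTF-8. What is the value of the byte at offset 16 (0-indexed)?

U+189FA → 4-byte form F0 98 A7 BA at offsets 0–3.
U+0F46 → 3-byte form E0 BD 86 at offsets 4–6.
U+FCED5 → 4-byte form F3 BC BB 95 at offsets 7–10.
U+10342 → 4-byte form F0 90 8D 82 at offsets 11–14.
U+026C → 2-byte form C9 AC at offsets 15–16.
Offset 16 falls in char 5's range; it's byte 2 of C9 AC = 0xAC.

0xAC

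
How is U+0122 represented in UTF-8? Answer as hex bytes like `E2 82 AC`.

C4 A2

U+0122 = 0x122 = 290 decimal. In range U+0080–U+07FF → 2-byte form: 110xxxxx 10xxxxxx.
Binary (11 bits): 00100100010.
Split 5+6: 00100 | 100010.
Byte 1: 11000100 = 0xC4.
Byte 2: 10100010 = 0xA2.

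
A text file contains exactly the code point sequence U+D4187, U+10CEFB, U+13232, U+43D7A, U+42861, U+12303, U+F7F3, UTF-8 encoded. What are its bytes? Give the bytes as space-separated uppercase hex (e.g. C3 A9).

U+D4187: 4-byte form → F3 94 86 87.
U+10CEFB: 4-byte form → F4 8C BB BB.
U+13232: 4-byte form → F0 93 88 B2.
U+43D7A: 4-byte form → F1 83 B5 BA.
U+42861: 4-byte form → F1 82 A1 A1.
U+12303: 4-byte form → F0 92 8C 83.
U+F7F3: 3-byte form → EF 9F B3.
Concatenated (27 bytes): F3 94 86 87 F4 8C BB BB F0 93 88 B2 F1 83 B5 BA F1 82 A1 A1 F0 92 8C 83 EF 9F B3.

F3 94 86 87 F4 8C BB BB F0 93 88 B2 F1 83 B5 BA F1 82 A1 A1 F0 92 8C 83 EF 9F B3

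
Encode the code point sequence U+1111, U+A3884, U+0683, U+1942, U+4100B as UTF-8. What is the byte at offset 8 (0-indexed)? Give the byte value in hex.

U+1111 → 3-byte form E1 84 91 at offsets 0–2.
U+A3884 → 4-byte form F2 A3 A2 84 at offsets 3–6.
U+0683 → 2-byte form DA 83 at offsets 7–8.
Offset 8 falls in char 3's range; it's byte 2 of DA 83 = 0x83.

0x83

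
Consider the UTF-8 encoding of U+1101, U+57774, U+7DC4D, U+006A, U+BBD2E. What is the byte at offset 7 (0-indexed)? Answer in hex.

0xF1

U+1101 → 3-byte form E1 84 81 at offsets 0–2.
U+57774 → 4-byte form F1 97 9D B4 at offsets 3–6.
U+7DC4D → 4-byte form F1 BD B1 8D at offsets 7–10.
Offset 7 falls in char 3's range; it's byte 1 of F1 BD B1 8D = 0xF1.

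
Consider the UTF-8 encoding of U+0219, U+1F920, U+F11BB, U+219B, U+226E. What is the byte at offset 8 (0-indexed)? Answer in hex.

0x86

U+0219 → 2-byte form C8 99 at offsets 0–1.
U+1F920 → 4-byte form F0 9F A4 A0 at offsets 2–5.
U+F11BB → 4-byte form F3 B1 86 BB at offsets 6–9.
Offset 8 falls in char 3's range; it's byte 3 of F3 B1 86 BB = 0x86.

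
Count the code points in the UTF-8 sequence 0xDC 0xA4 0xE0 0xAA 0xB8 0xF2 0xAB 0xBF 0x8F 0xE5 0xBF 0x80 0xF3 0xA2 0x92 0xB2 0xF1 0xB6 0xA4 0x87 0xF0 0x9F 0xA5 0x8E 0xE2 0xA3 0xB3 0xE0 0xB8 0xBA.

9

Byte at offset 0: 0xDC = 11011100 → 2-byte char (#1). Advance 2.
Byte at offset 2: 0xE0 = 11100000 → 3-byte char (#2). Advance 3.
Byte at offset 5: 0xF2 = 11110010 → 4-byte char (#3). Advance 4.
Byte at offset 9: 0xE5 = 11100101 → 3-byte char (#4). Advance 3.
Byte at offset 12: 0xF3 = 11110011 → 4-byte char (#5). Advance 4.
Byte at offset 16: 0xF1 = 11110001 → 4-byte char (#6). Advance 4.
Byte at offset 20: 0xF0 = 11110000 → 4-byte char (#7). Advance 4.
Byte at offset 24: 0xE2 = 11100010 → 3-byte char (#8). Advance 3.
Byte at offset 27: 0xE0 = 11100000 → 3-byte char (#9). Advance 3.
Reached end at offset 30 after 9 code points.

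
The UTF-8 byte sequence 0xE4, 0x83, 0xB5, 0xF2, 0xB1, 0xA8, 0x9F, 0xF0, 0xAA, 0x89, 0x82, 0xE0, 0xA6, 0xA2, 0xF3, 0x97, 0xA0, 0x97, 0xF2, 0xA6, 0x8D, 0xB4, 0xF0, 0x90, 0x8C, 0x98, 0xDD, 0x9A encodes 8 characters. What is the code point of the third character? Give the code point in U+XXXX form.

Offset 0: leading byte 0xE4 = 11100100 → 3-byte char #1 = E4 83 B5.
Offset 3: leading byte 0xF2 = 11110010 → 4-byte char #2 = F2 B1 A8 9F.
Offset 7: leading byte 0xF0 = 11110000 → 4-byte char #3 = F0 AA 89 82.
Leading byte 0xF0 = 11110000 matches 11110xxx → 4-byte sequence.
Byte 1: 0xF0 = 11110000, payload 000 (3 bits).
Byte 2: 0xAA = 10101010 (10xxxxxx ✓), payload 101010.
Byte 3: 0x89 = 10001001 (10xxxxxx ✓), payload 001001.
Byte 4: 0x82 = 10000010 (10xxxxxx ✓), payload 000010.
Concatenate: 000101010001001000010 = 0x2A242 (21 bits → U+2A242).

U+2A242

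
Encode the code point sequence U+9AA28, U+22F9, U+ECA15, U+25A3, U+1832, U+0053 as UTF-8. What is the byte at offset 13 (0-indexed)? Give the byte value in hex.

0xA3

U+9AA28 → 4-byte form F2 9A A8 A8 at offsets 0–3.
U+22F9 → 3-byte form E2 8B B9 at offsets 4–6.
U+ECA15 → 4-byte form F3 AC A8 95 at offsets 7–10.
U+25A3 → 3-byte form E2 96 A3 at offsets 11–13.
Offset 13 falls in char 4's range; it's byte 3 of E2 96 A3 = 0xA3.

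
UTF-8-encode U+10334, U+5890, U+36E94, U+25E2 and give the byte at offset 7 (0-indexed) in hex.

U+10334 → 4-byte form F0 90 8C B4 at offsets 0–3.
U+5890 → 3-byte form E5 A2 90 at offsets 4–6.
U+36E94 → 4-byte form F0 B6 BA 94 at offsets 7–10.
Offset 7 falls in char 3's range; it's byte 1 of F0 B6 BA 94 = 0xF0.

0xF0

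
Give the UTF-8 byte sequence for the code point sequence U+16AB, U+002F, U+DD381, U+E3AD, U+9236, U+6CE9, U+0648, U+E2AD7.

E1 9A AB 2F F3 9D 8E 81 EE 8E AD E9 88 B6 E6 B3 A9 D9 88 F3 A2 AB 97

U+16AB: 3-byte form → E1 9A AB.
U+002F: 1-byte form → 2F.
U+DD381: 4-byte form → F3 9D 8E 81.
U+E3AD: 3-byte form → EE 8E AD.
U+9236: 3-byte form → E9 88 B6.
U+6CE9: 3-byte form → E6 B3 A9.
U+0648: 2-byte form → D9 88.
U+E2AD7: 4-byte form → F3 A2 AB 97.
Concatenated (23 bytes): E1 9A AB 2F F3 9D 8E 81 EE 8E AD E9 88 B6 E6 B3 A9 D9 88 F3 A2 AB 97.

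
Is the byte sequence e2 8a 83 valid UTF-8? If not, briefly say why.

valid

Leading byte 0xE2 = 11100010 → 3-byte form.
Continuation bytes 0x8A=10001010, 0x83=10000011 all match 10xxxxxx.
Decoded value 0x2283 is ≥ 0x800 (shortest form) and not a surrogate.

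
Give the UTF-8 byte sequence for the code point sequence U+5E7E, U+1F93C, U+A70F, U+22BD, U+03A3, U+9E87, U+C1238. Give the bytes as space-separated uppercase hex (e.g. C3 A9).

U+5E7E: 3-byte form → E5 B9 BE.
U+1F93C: 4-byte form → F0 9F A4 BC.
U+A70F: 3-byte form → EA 9C 8F.
U+22BD: 3-byte form → E2 8A BD.
U+03A3: 2-byte form → CE A3.
U+9E87: 3-byte form → E9 BA 87.
U+C1238: 4-byte form → F3 81 88 B8.
Concatenated (22 bytes): E5 B9 BE F0 9F A4 BC EA 9C 8F E2 8A BD CE A3 E9 BA 87 F3 81 88 B8.

E5 B9 BE F0 9F A4 BC EA 9C 8F E2 8A BD CE A3 E9 BA 87 F3 81 88 B8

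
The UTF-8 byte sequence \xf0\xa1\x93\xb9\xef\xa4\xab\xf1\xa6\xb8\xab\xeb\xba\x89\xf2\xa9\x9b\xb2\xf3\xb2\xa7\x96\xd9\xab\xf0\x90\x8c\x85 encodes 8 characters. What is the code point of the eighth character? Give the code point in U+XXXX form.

Offset 0: leading byte 0xF0 = 11110000 → 4-byte char #1 = F0 A1 93 B9.
Offset 4: leading byte 0xEF = 11101111 → 3-byte char #2 = EF A4 AB.
Offset 7: leading byte 0xF1 = 11110001 → 4-byte char #3 = F1 A6 B8 AB.
Offset 11: leading byte 0xEB = 11101011 → 3-byte char #4 = EB BA 89.
Offset 14: leading byte 0xF2 = 11110010 → 4-byte char #5 = F2 A9 9B B2.
Offset 18: leading byte 0xF3 = 11110011 → 4-byte char #6 = F3 B2 A7 96.
Offset 22: leading byte 0xD9 = 11011001 → 2-byte char #7 = D9 AB.
Offset 24: leading byte 0xF0 = 11110000 → 4-byte char #8 = F0 90 8C 85.
Leading byte 0xF0 = 11110000 matches 11110xxx → 4-byte sequence.
Byte 1: 0xF0 = 11110000, payload 000 (3 bits).
Byte 2: 0x90 = 10010000 (10xxxxxx ✓), payload 010000.
Byte 3: 0x8C = 10001100 (10xxxxxx ✓), payload 001100.
Byte 4: 0x85 = 10000101 (10xxxxxx ✓), payload 000101.
Concatenate: 000010000001100000101 = 0x10305 (21 bits → U+10305).

U+10305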